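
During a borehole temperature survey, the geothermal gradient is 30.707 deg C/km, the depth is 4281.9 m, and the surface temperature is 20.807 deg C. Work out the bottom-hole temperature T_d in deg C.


T_d = T_surf + grad * d / 1000
T_d = 20.807 + 30.707 * 4281.9 / 1000
T_d = 152.29 deg C


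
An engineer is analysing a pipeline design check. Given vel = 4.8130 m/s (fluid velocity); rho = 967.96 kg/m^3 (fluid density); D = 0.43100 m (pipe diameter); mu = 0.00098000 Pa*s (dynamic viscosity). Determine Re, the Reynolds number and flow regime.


Step 1: Re = rho*vel*D/mu = 967.96*4.813*0.431/0.00098 = 2.0489e+06
Step 2: Re = 2.0489e+06 > 4000, so flow is turbulent.
Re = 2.0489e+06 (turbulent)


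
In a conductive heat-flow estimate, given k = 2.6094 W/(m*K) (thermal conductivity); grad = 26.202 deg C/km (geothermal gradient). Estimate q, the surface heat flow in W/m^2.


q = k * grad / 1000
q = 2.6094 * 26.202 / 1000
q = 0.068371 W/m^2


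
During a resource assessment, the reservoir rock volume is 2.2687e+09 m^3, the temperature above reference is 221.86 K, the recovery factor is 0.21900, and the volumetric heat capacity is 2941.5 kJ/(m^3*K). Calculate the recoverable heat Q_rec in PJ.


Step 1: Q_s = Vr*rhoc*dT/1e12 = 2.2687e+09*2941.5*221.86/1e12 = 1480.556 PJ
Step 2: Q_rec = Q_s * RF = 1480.556 * 0.219 = 324.24 PJ
Q_rec = 324.24 PJ


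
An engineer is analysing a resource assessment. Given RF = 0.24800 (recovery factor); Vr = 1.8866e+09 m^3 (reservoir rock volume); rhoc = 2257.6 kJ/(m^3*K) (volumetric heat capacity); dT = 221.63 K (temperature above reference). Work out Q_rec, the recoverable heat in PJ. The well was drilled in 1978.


Step 1: Q_s = Vr*rhoc*dT/1e12 = 1.8866e+09*2257.6*221.63/1e12 = 943.9639 PJ
Step 2: Q_rec = Q_s * RF = 943.9639 * 0.248 = 234.10 PJ
Q_rec = 234.10 PJ


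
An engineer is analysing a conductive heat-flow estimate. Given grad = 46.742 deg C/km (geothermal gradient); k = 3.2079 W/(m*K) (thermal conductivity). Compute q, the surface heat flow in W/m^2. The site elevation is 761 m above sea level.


q = k * grad / 1000
q = 3.2079 * 46.742 / 1000
q = 0.14994 W/m^2


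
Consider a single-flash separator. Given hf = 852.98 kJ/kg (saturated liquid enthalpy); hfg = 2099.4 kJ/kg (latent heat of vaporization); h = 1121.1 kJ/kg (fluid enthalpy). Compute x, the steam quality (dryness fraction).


x = (h - hf) / hfg
x = (1121.1 - 852.98) / 2099.4
x = 0.12771


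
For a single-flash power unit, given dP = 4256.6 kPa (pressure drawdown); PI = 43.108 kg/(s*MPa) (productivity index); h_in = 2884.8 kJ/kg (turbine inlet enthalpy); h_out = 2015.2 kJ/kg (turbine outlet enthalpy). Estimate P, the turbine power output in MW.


Step 1: mdot = PI * dP / 1000 = 43.108 * 4256.6 / 1000 = 183.4935 kg/s
Step 2: P = mdot*(h_in - h_out)/1000 = 183.4935*(2884.8 - 2015.2)/1000 = 159.57 MW
P = 159.57 MW


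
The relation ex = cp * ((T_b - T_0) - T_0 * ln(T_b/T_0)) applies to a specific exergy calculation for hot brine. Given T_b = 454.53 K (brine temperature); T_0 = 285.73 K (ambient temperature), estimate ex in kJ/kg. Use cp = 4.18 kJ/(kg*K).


ex = cp * ((T_b - T_0) - T_0 * ln(T_b/T_0))
ex = 4.18 * ((454.53 - 285.73) - 285.73 * ln(454.53/285.73))
ex = 151.15 kJ/kg


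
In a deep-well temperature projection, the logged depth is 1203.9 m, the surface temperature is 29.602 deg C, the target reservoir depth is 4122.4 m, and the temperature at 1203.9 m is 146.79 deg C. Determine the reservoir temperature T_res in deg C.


Step 1: grad = (T_d1 - T_surf)/d1 * 1000 = (146.79 - 29.602)/1203.9 * 1000 = 97.34031 deg C/km
Step 2: T_res = T_surf + grad*d2/1000 = 29.602 + 97.34031*4122.4/1000 = 430.88 deg C
T_res = 430.88 deg C


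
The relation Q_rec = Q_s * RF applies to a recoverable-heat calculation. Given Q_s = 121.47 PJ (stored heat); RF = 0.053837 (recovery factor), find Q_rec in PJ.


Q_rec = Q_s * RF
Q_rec = 121.47 * 0.053837
Q_rec = 6.5396 PJ


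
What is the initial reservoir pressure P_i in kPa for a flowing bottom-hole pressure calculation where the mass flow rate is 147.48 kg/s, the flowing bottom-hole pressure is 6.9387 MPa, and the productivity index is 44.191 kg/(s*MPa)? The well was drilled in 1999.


P_i = P_wf + mdot / PI
P_i = 6.9387 + 147.48 / 44.191
P_i = 10.27603 MPa
Convert: 10.27603 MPa * 1000.0 = 10276 kPa
P_i = 10276 kPa


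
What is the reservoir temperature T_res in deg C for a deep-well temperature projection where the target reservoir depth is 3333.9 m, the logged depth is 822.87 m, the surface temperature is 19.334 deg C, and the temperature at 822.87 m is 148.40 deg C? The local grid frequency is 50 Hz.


Step 1: grad = (T_d1 - T_surf)/d1 * 1000 = (148.4 - 19.334)/822.87 * 1000 = 156.8486 deg C/km
Step 2: T_res = T_surf + grad*d2/1000 = 19.334 + 156.8486*3333.9/1000 = 542.25 deg C
T_res = 542.25 deg C


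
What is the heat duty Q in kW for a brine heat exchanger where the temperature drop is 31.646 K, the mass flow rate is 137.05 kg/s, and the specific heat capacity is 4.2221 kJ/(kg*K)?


Q = mdot * cp * dT / 1000
Q = 137.05 * 4.2221 * 31.646 / 1000
Q = 18.31160 MW
Convert: 18.31160 MW * 1000.0 = 18312 kW
Q = 18312 kW


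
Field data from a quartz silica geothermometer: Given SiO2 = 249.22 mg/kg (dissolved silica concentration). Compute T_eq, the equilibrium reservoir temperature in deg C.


T_eq = 1309 / (5.19 - log10(SiO2)) - 273.15
T_eq = 1309 / (5.19 - log10(249.22)) - 273.15
T_eq = 195.45 deg C


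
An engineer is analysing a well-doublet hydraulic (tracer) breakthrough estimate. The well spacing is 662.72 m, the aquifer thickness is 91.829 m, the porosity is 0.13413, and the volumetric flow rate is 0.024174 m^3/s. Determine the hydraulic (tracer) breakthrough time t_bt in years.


t_bt = pi * hr * phi * L^2 / (3 * Qv) / (365.25*86400)
t_bt = pi * 91.829 * 0.13413 * 662.72^2 / (3 * 0.024174) / (365.25*86400)
t_bt = 7.4258 years


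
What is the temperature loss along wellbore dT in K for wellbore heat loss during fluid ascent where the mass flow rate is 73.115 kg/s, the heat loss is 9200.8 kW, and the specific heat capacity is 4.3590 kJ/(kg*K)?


dT = Q_loss / (mdot * cp)
dT = 9200.8 / (73.115 * 4.3590)
dT = 28.869 K


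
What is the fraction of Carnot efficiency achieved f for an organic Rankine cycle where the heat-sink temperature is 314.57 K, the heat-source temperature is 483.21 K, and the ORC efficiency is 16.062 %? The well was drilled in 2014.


f = (eta_orc/100) / (1 - Tc/Th)
f = (16.062/100) / (1 - 314.57/483.21)
f = 0.46023


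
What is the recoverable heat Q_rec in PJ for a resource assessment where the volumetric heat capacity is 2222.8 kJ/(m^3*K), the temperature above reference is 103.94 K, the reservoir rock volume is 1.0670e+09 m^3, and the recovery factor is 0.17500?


Step 1: Q_s = Vr*rhoc*dT/1e12 = 1.0670e+09*2222.8*103.94/1e12 = 246.5174 PJ
Step 2: Q_rec = Q_s * RF = 246.5174 * 0.175 = 43.141 PJ
Q_rec = 43.141 PJ


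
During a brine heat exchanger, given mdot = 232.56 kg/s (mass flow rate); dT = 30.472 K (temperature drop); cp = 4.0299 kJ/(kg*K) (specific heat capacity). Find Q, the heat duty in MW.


Q = mdot * cp * dT / 1000
Q = 232.56 * 4.0299 * 30.472 / 1000
Q = 28.558 MW


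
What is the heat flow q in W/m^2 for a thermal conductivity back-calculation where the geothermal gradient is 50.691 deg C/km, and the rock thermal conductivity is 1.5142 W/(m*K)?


q = k * grad / 1000
q = 1.5142 * 50.691 / 1000
q = 0.076756 W/m^2


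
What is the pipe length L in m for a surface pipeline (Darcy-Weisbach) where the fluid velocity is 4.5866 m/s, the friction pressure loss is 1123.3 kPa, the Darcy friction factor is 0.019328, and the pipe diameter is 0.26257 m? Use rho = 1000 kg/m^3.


L = dP*1000*D / (f*rho*vel^2/2)
L = 1123.3*1000*0.26257 / (0.019328*1000*4.5866^2/2)
L = 1450.8 m


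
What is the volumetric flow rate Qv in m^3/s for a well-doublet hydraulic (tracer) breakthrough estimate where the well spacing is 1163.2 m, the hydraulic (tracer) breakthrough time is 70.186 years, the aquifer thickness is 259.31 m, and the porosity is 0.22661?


Qv = pi*hr*phi*L^2 / (3*t_bt*365.25*86400)
Qv = pi*259.31*0.22661*1163.2^2 / (3*70.186*365.25*86400)
Qv = 0.037591 m^3/s


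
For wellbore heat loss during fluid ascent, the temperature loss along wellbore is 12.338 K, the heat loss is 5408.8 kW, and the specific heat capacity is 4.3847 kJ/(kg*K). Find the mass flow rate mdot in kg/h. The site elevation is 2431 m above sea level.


mdot = Q_loss / (cp * dT)
mdot = 5408.8 / (4.3847 * 12.338)
mdot = 99.98072 kg/s
Convert: 99.98072 kg/s * 3600.0 = 3.5993e+05 kg/h
mdot = 3.5993e+05 kg/h


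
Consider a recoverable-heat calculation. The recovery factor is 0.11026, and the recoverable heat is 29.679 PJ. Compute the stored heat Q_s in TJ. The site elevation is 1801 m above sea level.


Q_s = Q_rec / RF
Q_s = 29.679 / 0.11026
Q_s = 269.1729 PJ
Convert: 269.1729 PJ * 1000.0 = 2.6917e+05 TJ
Q_s = 2.6917e+05 TJ


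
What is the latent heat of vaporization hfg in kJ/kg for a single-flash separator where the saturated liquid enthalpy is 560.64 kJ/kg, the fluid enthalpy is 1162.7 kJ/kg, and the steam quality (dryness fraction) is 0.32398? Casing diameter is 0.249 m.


hfg = (h - hf) / x
hfg = (1162.7 - 560.64) / 0.32398
hfg = 1858.3 kJ/kg


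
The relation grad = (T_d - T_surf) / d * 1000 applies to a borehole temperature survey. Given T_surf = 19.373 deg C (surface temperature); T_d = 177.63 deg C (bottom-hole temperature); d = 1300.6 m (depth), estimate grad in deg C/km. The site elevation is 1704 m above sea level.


grad = (T_d - T_surf) / d * 1000
grad = (177.63 - 19.373) / 1300.6 * 1000
grad = 121.68 deg C/km


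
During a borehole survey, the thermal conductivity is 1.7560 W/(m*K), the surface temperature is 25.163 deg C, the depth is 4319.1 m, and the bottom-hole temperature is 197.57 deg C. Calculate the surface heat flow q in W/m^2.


Step 1: grad = (T_d - T_surf)/d * 1000 = (197.57 - 25.163)/4319.1 * 1000 = 39.91734 deg C/km
Step 2: q = k * grad / 1000 = 1.756 * 39.91734 / 1000 = 0.070095 W/m^2
q = 0.070095 W/m^2


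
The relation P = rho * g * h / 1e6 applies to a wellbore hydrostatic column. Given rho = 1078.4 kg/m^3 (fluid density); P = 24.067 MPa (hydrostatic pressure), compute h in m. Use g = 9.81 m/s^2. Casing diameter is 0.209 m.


h = P * 1e6 / (g * rho)
h = 24.067 * 1e6 / (9.81 * 1078.4)
h = 2275.0 m


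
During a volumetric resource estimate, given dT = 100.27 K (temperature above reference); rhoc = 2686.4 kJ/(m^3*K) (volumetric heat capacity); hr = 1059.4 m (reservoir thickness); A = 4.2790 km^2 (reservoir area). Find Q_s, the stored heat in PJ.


Step 1: Vr = A*1e6*hr = 4.279*1e6*1059.4 = 4.533173e+09 m^3
Step 2: Q_s = Vr*rhoc*dT/1e12 = 4.533173e+09*2686.4*100.27/1e12 = 1221.1 PJ
Q_s = 1221.1 PJ


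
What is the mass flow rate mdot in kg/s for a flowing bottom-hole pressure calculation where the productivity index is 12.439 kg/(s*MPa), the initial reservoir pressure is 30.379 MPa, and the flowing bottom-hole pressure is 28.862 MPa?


mdot = (P_i - P_wf) * PI
mdot = (30.379 - 28.862) * 12.439
mdot = 18.870 kg/s


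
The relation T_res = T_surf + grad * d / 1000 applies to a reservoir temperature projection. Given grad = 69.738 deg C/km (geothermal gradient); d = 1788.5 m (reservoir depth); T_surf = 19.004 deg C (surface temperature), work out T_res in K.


T_res = T_surf + grad * d / 1000
T_res = 19.004 + 69.738 * 1788.5 / 1000
T_res = 143.7304 deg C
Convert to K: 143.7304 + 273.15 = 416.88 K
T_res = 416.88 K


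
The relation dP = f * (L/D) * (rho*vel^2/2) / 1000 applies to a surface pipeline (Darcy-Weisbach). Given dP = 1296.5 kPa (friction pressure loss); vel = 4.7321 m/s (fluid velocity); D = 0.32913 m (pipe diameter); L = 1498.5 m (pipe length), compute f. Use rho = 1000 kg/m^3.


f = dP*1000 / ((L/D)*(rho*vel^2/2))
f = 1296.5*1000 / ((1498.5/0.32913)*(1000*4.7321^2/2))
f = 0.025433


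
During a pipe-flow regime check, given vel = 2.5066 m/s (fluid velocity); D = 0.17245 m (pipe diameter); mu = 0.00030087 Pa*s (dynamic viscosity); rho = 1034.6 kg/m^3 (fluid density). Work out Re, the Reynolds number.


Re = rho * vel * D / mu
Re = 1034.6 * 2.5066 * 0.17245 / 0.00030087
Re = 1.4864e+06


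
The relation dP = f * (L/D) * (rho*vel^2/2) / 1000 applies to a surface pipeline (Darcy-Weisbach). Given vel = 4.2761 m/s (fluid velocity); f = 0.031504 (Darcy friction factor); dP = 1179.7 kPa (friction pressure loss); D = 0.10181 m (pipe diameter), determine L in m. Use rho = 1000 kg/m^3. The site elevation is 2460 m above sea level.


L = dP*1000*D / (f*rho*vel^2/2)
L = 1179.7*1000*0.10181 / (0.031504*1000*4.2761^2/2)
L = 416.99 m


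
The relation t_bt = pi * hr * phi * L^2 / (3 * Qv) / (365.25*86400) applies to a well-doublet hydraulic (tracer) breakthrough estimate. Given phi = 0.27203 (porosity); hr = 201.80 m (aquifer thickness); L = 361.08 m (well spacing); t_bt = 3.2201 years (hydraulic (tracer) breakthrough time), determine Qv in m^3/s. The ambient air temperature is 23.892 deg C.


Qv = pi*hr*phi*L^2 / (3*t_bt*365.25*86400)
Qv = pi*201.80*0.27203*361.08^2 / (3*3.2201*365.25*86400)
Qv = 0.073756 m^3/s


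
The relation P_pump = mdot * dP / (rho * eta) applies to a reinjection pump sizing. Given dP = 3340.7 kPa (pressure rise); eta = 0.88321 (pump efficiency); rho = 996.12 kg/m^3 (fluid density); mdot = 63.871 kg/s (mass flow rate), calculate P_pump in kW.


P_pump = mdot * dP / (rho * eta)
P_pump = 63.871 * 3340.7 / (996.12 * 0.88321)
P_pump = 242.53 kW


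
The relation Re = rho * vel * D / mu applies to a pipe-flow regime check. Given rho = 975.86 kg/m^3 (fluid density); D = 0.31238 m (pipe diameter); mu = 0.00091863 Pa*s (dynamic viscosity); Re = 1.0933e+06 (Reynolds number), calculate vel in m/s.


vel = Re * mu / (rho * D)
vel = 1.0933e+06 * 0.00091863 / (975.86 * 0.31238)
vel = 3.2946 m/s


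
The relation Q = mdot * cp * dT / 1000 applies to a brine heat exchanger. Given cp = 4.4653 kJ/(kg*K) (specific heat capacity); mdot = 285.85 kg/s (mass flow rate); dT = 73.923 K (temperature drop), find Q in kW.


Q = mdot * cp * dT / 1000
Q = 285.85 * 4.4653 * 73.923 / 1000
Q = 94.35576 MW
Convert: 94.35576 MW * 1000.0 = 94356 kW
Q = 94356 kW


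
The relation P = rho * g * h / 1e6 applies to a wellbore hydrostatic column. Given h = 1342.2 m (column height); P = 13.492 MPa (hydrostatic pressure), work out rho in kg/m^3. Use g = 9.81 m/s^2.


rho = P * 1e6 / (g * h)
rho = 13.492 * 1e6 / (9.81 * 1342.2)
rho = 1024.7 kg/m^3


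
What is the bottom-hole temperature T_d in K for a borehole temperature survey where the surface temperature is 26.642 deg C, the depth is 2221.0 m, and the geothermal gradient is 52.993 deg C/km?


T_d = T_surf + grad * d / 1000
T_d = 26.642 + 52.993 * 2221.0 / 1000
T_d = 144.3395 deg C
Convert to K: 144.3395 + 273.15 = 417.49 K
T_d = 417.49 K


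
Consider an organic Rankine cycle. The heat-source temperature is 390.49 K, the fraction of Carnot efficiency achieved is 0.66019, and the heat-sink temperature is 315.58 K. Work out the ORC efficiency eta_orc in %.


eta_orc = (1 - Tc/Th) * f * 100
eta_orc = (1 - 315.58/390.49) * 0.66019 * 100
eta_orc = 12.665 %


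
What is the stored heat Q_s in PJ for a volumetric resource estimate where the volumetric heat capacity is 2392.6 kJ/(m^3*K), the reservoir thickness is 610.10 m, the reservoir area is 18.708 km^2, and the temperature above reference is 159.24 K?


Step 1: Vr = A*1e6*hr = 18.708*1e6*610.1 = 1.141375e+10 m^3
Step 2: Q_s = Vr*rhoc*dT/1e12 = 1.141375e+10*2392.6*159.24/1e12 = 4348.6 PJ
Q_s = 4348.6 PJ


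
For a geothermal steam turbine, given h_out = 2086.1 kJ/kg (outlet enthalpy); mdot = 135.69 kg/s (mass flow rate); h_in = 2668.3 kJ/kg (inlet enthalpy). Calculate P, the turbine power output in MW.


P = mdot * (h_in - h_out) / 1000
P = 135.69 * (2668.3 - 2086.1) / 1000
P = 78.999 MW


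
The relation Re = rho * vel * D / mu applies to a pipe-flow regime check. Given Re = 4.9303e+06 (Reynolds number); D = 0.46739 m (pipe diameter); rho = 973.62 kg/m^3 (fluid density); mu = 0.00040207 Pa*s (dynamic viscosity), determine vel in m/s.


vel = Re * mu / (rho * D)
vel = 4.9303e+06 * 0.00040207 / (973.62 * 0.46739)
vel = 4.3562 m/s


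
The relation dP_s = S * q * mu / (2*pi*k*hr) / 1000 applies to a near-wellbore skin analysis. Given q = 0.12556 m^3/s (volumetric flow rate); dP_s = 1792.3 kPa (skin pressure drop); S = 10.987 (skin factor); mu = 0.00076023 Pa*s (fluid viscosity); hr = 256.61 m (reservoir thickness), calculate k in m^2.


k = S*q*mu / (2*pi*dP_s*1000*hr)
k = 10.987*0.12556*0.00076023 / (2*pi*1792.3*1000*256.61)
k = 3.6292e-13 m^2


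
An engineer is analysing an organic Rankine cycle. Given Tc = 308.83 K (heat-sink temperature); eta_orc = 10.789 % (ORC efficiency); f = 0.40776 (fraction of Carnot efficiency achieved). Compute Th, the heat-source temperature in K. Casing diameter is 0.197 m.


Th = Tc / (1 - (eta_orc/100)/f)
Th = 308.83 / (1 - (10.789/100)/0.40776)
Th = 419.94 K


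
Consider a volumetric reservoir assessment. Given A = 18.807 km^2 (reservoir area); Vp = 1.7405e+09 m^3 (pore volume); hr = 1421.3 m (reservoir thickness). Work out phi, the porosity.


phi = Vp / (A * 1e6 * hr)
phi = 1.7405e+09 / (18.807 * 1e6 * 1421.3)
phi = 0.065113


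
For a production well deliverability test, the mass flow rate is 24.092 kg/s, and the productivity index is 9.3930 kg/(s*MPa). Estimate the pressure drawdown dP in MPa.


dP = mdot * 1000 / PI
dP = 24.092 * 1000 / 9.3930
dP = 2564.889 kPa
Convert: 2564.889 kPa * 0.001 = 2.5649 MPa
dP = 2.5649 MPa


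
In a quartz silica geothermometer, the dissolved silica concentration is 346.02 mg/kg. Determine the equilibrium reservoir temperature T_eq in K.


T_eq = 1309 / (5.19 - log10(SiO2)) - 273.15
T_eq = 1309 / (5.19 - log10(346.02)) - 273.15
T_eq = 220.6448 deg C
Convert to K: 220.6448 + 273.15 = 493.79 K
T_eq = 493.79 K


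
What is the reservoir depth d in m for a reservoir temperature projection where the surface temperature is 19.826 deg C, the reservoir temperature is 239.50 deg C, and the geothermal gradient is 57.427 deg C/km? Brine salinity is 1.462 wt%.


d = (T_res - T_surf) / grad * 1000
d = (239.50 - 19.826) / 57.427 * 1000
d = 3825.3 m


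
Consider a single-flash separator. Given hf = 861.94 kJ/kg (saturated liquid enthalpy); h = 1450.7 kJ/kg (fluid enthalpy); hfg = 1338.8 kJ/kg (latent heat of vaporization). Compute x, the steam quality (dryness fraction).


x = (h - hf) / hfg
x = (1450.7 - 861.94) / 1338.8
x = 0.43977


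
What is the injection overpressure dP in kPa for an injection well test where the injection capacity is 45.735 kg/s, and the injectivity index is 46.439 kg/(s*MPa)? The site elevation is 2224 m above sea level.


dP = mdot * 1000 / II
dP = 45.735 * 1000 / 46.439
dP = 984.84 kPa


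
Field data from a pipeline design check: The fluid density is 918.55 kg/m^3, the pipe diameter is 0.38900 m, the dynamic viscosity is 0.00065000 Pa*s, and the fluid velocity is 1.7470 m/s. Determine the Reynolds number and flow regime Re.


Step 1: Re = rho*vel*D/mu = 918.55*1.747*0.389/0.00065 = 9.6036e+05
Step 2: Re = 9.6036e+05 > 4000, so flow is turbulent.
Re = 9.6036e+05 (turbulent)


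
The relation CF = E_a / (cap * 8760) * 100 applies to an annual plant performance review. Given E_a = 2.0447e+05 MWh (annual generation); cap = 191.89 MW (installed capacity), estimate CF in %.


CF = E_a / (cap * 8760) * 100
CF = 2.0447e+05 / (191.89 * 8760) * 100
CF = 12.164 %


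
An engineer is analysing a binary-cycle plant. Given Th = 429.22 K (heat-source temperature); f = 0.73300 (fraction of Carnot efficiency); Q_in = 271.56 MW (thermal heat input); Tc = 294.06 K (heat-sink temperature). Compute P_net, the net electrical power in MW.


Step 1: eta = (1 - Tc/Th)*f = (1 - 294.06/429.22)*0.733 = 0.2308193
Step 2: P_net = eta * Q_in = 0.2308193 * 271.56 = 62.681 MW
P_net = 62.681 MW


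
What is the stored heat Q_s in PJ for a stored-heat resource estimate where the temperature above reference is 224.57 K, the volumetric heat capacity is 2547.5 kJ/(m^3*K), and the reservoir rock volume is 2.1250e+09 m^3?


Q_s = Vr * rhoc * dT / 1e12
Q_s = 2.1250e+09 * 2547.5 * 224.57 / 1e12
Q_s = 1215.7 PJ


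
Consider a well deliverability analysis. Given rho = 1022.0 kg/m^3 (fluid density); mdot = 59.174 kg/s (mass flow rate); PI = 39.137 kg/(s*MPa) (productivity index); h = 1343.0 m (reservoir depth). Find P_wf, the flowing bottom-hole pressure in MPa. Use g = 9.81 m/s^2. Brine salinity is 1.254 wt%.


Step 1: P_i = rho*g*h/1e6 = 1022.0*9.81*1343.0/1e6 = 13.46468 MPa
Step 2: P_wf = P_i - mdot/PI = 13.46468 - 59.174/39.137 = 11.953 MPa
P_wf = 11.953 MPa


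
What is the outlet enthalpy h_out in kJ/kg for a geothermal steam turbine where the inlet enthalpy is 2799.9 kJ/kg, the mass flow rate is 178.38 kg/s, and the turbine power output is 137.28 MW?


h_out = h_in - P * 1000 / mdot
h_out = 2799.9 - 137.28 * 1000 / 178.38
h_out = 2030.3 kJ/kg


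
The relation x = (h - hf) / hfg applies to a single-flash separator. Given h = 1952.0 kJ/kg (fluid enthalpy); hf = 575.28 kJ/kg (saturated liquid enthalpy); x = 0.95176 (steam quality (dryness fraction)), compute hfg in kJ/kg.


hfg = (h - hf) / x
hfg = (1952.0 - 575.28) / 0.95176
hfg = 1446.5 kJ/kg


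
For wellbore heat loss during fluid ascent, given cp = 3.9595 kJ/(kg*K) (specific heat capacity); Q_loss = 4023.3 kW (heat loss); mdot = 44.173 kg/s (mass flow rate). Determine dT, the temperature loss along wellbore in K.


dT = Q_loss / (mdot * cp)
dT = 4023.3 / (44.173 * 3.9595)
dT = 23.003 K


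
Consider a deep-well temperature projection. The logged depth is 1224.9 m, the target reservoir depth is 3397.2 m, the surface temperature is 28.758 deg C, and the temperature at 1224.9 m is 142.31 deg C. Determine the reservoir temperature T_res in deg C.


Step 1: grad = (T_d1 - T_surf)/d1 * 1000 = (142.31 - 28.758)/1224.9 * 1000 = 92.70308 deg C/km
Step 2: T_res = T_surf + grad*d2/1000 = 28.758 + 92.70308*3397.2/1000 = 343.69 deg C
T_res = 343.69 deg C


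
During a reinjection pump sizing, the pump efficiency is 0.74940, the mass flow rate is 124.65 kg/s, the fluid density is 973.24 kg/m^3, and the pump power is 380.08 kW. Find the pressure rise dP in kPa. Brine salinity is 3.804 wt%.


dP = P_pump * rho * eta / mdot
dP = 380.08 * 973.24 * 0.74940 / 124.65
dP = 2223.9 kPa


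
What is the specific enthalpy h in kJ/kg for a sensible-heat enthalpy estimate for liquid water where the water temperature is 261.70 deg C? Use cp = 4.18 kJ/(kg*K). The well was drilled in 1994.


h = cp * T
h = 4.18 * 261.70
h = 1093.9 kJ/kg


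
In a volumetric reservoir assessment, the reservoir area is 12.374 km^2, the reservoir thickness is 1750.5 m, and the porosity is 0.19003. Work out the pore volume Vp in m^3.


Vp = A * 1e6 * hr * phi
Vp = 12.374 * 1e6 * 1750.5 * 0.19003
Vp = 4.1162e+09 m^3


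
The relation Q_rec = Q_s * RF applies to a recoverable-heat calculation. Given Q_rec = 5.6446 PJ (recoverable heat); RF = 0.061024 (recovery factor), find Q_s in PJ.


Q_s = Q_rec / RF
Q_s = 5.6446 / 0.061024
Q_s = 92.498 PJ


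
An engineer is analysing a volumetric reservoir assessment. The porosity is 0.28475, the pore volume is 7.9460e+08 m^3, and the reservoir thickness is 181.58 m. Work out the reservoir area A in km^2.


A = Vp / (1e6 * hr * phi)
A = 7.9460e+08 / (1e6 * 181.58 * 0.28475)
A = 15.368 km^2


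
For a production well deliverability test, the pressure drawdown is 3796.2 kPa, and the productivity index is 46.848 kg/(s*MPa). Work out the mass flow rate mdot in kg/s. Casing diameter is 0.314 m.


mdot = PI * dP / 1000
mdot = 46.848 * 3796.2 / 1000
mdot = 177.84 kg/s


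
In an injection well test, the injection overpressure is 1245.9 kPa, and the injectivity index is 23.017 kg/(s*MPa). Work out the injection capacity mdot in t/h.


mdot = II * dP / 1000
mdot = 23.017 * 1245.9 / 1000
mdot = 28.67688 kg/s
Convert: 28.67688 kg/s * 3.6 = 103.24 t/h
mdot = 103.24 t/h


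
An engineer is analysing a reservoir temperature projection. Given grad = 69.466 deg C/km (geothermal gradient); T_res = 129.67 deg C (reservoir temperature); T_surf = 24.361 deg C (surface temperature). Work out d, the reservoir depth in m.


d = (T_res - T_surf) / grad * 1000
d = (129.67 - 24.361) / 69.466 * 1000
d = 1516.0 m


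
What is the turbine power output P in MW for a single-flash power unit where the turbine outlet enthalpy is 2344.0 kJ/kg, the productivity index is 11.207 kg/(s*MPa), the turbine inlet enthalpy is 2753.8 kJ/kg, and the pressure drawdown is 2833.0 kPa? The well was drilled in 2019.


Step 1: mdot = PI * dP / 1000 = 11.207 * 2833.0 / 1000 = 31.74943 kg/s
Step 2: P = mdot*(h_in - h_out)/1000 = 31.74943*(2753.8 - 2344.0)/1000 = 13.011 MW
P = 13.011 MW


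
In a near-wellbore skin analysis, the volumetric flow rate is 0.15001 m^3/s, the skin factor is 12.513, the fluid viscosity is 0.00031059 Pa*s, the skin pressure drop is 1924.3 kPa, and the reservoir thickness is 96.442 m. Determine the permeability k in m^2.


k = S*q*mu / (2*pi*dP_s*1000*hr)
k = 12.513*0.15001*0.00031059 / (2*pi*1924.3*1000*96.442)
k = 4.9998e-13 m^2


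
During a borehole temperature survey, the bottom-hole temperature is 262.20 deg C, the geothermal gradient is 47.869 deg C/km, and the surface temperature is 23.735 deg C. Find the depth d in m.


d = (T_d - T_surf) / grad * 1000
d = (262.20 - 23.735) / 47.869 * 1000
d = 4981.6 m


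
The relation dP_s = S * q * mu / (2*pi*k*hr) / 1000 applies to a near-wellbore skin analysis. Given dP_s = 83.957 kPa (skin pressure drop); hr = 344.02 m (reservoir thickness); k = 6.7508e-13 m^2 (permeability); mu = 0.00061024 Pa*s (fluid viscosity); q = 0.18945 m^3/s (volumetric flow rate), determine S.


S = dP_s * 1000 * 2*pi*k*hr / (q*mu)
S = 83.957 * 1000 * 2*pi*6.7508e-13*344.02 / (0.18945*0.00061024)
S = 1.0597


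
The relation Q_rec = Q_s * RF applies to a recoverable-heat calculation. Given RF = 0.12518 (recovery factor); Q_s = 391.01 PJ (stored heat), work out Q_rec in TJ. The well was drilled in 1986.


Q_rec = Q_s * RF
Q_rec = 391.01 * 0.12518
Q_rec = 48.94663 PJ
Convert: 48.94663 PJ * 1000.0 = 48947 TJ
Q_rec = 48947 TJ


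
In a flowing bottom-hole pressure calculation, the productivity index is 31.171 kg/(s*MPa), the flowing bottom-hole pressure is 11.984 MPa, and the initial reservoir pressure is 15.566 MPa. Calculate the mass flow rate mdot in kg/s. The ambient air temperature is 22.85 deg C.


mdot = (P_i - P_wf) * PI
mdot = (15.566 - 11.984) * 31.171
mdot = 111.65 kg/s


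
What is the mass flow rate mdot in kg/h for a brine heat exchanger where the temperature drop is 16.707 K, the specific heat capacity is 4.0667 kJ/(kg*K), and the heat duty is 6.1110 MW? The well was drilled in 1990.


mdot = Q * 1000 / (cp * dT)
mdot = 6.1110 * 1000 / (4.0667 * 16.707)
mdot = 89.94389 kg/s
Convert: 89.94389 kg/s * 3600.0 = 3.2380e+05 kg/h
mdot = 3.2380e+05 kg/h


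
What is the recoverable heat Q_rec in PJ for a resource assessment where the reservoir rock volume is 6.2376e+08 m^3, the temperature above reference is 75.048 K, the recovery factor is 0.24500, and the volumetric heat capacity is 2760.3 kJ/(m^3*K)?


Step 1: Q_s = Vr*rhoc*dT/1e12 = 6.2376e+08*2760.3*75.048/1e12 = 129.2150 PJ
Step 2: Q_rec = Q_s * RF = 129.2150 * 0.245 = 31.658 PJ
Q_rec = 31.658 PJ


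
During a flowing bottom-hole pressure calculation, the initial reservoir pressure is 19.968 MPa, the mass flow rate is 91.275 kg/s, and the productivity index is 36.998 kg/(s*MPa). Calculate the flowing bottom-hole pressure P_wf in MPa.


P_wf = P_i - mdot / PI
P_wf = 19.968 - 91.275 / 36.998
P_wf = 17.501 MPa


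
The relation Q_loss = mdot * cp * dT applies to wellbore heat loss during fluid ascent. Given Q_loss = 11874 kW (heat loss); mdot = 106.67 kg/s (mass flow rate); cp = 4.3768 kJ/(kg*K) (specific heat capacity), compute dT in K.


dT = Q_loss / (mdot * cp)
dT = 11874 / (106.67 * 4.3768)
dT = 25.433 K


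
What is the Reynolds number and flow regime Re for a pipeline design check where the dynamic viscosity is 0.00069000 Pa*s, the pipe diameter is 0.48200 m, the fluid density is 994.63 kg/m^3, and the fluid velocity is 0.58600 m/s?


Step 1: Re = rho*vel*D/mu = 994.63*0.586*0.482/0.00069 = 4.0715e+05
Step 2: Re = 4.0715e+05 > 4000, so flow is turbulent.
Re = 4.0715e+05 (turbulent)


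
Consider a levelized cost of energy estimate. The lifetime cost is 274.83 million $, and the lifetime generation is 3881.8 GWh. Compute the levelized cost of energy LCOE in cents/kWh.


LCOE = C_tot / E_tot * 100
LCOE = 274.83 / 3881.8 * 100
LCOE = 7.0800 cents/kWh


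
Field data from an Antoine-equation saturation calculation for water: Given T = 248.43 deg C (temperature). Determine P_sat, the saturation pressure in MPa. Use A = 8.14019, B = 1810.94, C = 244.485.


P_sat = 10^(A - B/(C + T)) / 760 * 0.101325
P_sat = 10^(8.14019 - 1810.94/(244.485 + 248.43)) / 760 * 0.101325
P_sat = 3.9008 MPa


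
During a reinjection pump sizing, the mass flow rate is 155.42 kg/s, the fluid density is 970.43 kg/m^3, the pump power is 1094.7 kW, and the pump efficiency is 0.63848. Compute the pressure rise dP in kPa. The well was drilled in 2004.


dP = P_pump * rho * eta / mdot
dP = 1094.7 * 970.43 * 0.63848 / 155.42
dP = 4364.2 kPa


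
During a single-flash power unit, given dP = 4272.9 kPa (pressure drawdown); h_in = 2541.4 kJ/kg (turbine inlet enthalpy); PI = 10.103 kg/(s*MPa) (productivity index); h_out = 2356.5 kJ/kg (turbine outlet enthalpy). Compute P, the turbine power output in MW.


Step 1: mdot = PI * dP / 1000 = 10.103 * 4272.9 / 1000 = 43.16911 kg/s
Step 2: P = mdot*(h_in - h_out)/1000 = 43.16911*(2541.4 - 2356.5)/1000 = 7.9820 MW
P = 7.9820 MW


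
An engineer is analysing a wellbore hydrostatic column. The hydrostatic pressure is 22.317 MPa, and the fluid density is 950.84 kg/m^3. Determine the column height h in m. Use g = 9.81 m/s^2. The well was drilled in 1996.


h = P * 1e6 / (g * rho)
h = 22.317 * 1e6 / (9.81 * 950.84)
h = 2392.5 m


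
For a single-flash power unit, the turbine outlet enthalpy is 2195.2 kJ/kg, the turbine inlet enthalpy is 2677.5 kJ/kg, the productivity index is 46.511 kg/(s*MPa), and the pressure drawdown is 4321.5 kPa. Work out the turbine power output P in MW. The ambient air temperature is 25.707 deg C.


Step 1: mdot = PI * dP / 1000 = 46.511 * 4321.5 / 1000 = 200.9973 kg/s
Step 2: P = mdot*(h_in - h_out)/1000 = 200.9973*(2677.5 - 2195.2)/1000 = 96.941 MW
P = 96.941 MW


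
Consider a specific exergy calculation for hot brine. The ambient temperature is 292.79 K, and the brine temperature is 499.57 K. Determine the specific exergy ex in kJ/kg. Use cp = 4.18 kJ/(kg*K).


ex = cp * ((T_b - T_0) - T_0 * ln(T_b/T_0))
ex = 4.18 * ((499.57 - 292.79) - 292.79 * ln(499.57/292.79))
ex = 210.44 kJ/kg


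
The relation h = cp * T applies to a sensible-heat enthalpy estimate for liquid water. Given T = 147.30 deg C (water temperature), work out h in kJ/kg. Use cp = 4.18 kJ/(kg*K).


h = cp * T
h = 4.18 * 147.30
h = 615.71 kJ/kg


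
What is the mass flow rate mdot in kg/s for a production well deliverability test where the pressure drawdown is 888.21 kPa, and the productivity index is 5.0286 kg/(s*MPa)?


mdot = PI * dP / 1000
mdot = 5.0286 * 888.21 / 1000
mdot = 4.4665 kg/s


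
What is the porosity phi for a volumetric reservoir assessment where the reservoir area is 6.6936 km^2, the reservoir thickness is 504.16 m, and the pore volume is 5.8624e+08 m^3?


phi = Vp / (A * 1e6 * hr)
phi = 5.8624e+08 / (6.6936 * 1e6 * 504.16)
phi = 0.17372


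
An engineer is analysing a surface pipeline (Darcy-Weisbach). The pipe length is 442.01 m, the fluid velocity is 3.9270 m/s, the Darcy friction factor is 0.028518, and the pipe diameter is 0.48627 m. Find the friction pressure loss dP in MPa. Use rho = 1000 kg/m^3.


dP = f * (L/D) * (rho*vel^2/2) / 1000
dP = 0.028518 * (442.01/0.48627) * (1000*3.9270^2/2) / 1000
dP = 199.8782 kPa
Convert: 199.8782 kPa * 0.001 = 0.19988 MPa
dP = 0.19988 MPa


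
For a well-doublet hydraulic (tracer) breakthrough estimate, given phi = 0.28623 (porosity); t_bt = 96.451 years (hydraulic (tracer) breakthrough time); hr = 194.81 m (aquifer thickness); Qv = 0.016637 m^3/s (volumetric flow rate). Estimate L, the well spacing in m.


L = sqrt(t_bt*365.25*86400*3*Qv / (pi*hr*phi))
L = sqrt(96.451*365.25*86400*3*0.016637 / (pi*194.81*0.28623))
L = 931.25 m


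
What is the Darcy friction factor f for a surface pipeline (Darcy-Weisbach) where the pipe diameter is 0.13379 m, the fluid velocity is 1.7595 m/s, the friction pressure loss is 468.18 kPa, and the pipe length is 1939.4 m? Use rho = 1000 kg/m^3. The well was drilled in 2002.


f = dP*1000 / ((L/D)*(rho*vel^2/2))
f = 468.18*1000 / ((1939.4/0.13379)*(1000*1.7595^2/2))
f = 0.020865


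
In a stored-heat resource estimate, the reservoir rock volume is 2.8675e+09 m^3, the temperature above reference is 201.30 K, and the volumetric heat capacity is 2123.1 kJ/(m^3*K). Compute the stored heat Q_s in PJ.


Q_s = Vr * rhoc * dT / 1e12
Q_s = 2.8675e+09 * 2123.1 * 201.30 / 1e12
Q_s = 1225.5 PJ


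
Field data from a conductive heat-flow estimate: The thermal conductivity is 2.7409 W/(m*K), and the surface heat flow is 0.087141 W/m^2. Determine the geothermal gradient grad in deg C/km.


grad = q * 1000 / k
grad = 0.087141 * 1000 / 2.7409
grad = 31.793 deg C/km


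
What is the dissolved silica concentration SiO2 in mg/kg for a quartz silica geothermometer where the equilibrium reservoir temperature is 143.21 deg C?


SiO2 = 10^(5.19 - 1309/(T_eq + 273.15))
SiO2 = 10^(5.19 - 1309/(143.21 + 273.15))
SiO2 = 111.20 mg/kg


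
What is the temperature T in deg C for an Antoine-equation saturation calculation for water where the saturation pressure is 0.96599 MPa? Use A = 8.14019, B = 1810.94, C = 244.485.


T = B / (A - log10(P_sat * 760 / 0.101325)) - C
T = 1810.94 / (8.14019 - log10(0.96599 * 760 / 0.101325)) - 244.485
T = 178.62 deg C


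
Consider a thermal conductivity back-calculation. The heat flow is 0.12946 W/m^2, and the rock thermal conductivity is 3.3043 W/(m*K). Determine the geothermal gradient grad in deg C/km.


grad = q / k * 1000
grad = 0.12946 / 3.3043 * 1000
grad = 39.179 deg C/km


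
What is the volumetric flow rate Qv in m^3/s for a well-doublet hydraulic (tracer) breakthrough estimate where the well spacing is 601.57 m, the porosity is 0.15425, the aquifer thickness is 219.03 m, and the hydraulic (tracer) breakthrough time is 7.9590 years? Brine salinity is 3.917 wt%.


Qv = pi*hr*phi*L^2 / (3*t_bt*365.25*86400)
Qv = pi*219.03*0.15425*601.57^2 / (3*7.9590*365.25*86400)
Qv = 0.050976 m^3/s


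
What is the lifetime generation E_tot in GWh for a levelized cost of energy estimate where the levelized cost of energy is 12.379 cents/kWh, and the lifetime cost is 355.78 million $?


E_tot = C_tot / LCOE * 100
E_tot = 355.78 / 12.379 * 100
E_tot = 2874.1 GWh


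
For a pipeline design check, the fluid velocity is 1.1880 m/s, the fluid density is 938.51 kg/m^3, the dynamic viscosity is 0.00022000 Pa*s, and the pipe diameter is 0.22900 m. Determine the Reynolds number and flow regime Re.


Step 1: Re = rho*vel*D/mu = 938.51*1.188*0.229/0.00022 = 1.1606e+06
Step 2: Re = 1.1606e+06 > 4000, so flow is turbulent.
Re = 1.1606e+06 (turbulent)


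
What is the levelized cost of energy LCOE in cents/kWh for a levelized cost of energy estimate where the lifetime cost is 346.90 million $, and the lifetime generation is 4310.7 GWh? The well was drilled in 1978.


LCOE = C_tot / E_tot * 100
LCOE = 346.90 / 4310.7 * 100
LCOE = 8.0474 cents/kWh


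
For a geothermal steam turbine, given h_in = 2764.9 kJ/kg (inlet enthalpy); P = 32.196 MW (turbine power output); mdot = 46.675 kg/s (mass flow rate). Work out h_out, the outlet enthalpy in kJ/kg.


h_out = h_in - P * 1000 / mdot
h_out = 2764.9 - 32.196 * 1000 / 46.675
h_out = 2075.1 kJ/kg


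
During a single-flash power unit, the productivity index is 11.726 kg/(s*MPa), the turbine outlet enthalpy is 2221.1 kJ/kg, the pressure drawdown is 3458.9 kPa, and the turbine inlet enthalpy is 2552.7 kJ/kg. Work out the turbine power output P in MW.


Step 1: mdot = PI * dP / 1000 = 11.726 * 3458.9 / 1000 = 40.55906 kg/s
Step 2: P = mdot*(h_in - h_out)/1000 = 40.55906*(2552.7 - 2221.1)/1000 = 13.449 MW
P = 13.449 MW


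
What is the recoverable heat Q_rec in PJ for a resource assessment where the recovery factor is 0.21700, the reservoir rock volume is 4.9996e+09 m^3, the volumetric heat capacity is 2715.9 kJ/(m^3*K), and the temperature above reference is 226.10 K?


Step 1: Q_s = Vr*rhoc*dT/1e12 = 4.9996e+09*2715.9*226.1/1e12 = 3070.079 PJ
Step 2: Q_rec = Q_s * RF = 3070.079 * 0.217 = 666.21 PJ
Q_rec = 666.21 PJ


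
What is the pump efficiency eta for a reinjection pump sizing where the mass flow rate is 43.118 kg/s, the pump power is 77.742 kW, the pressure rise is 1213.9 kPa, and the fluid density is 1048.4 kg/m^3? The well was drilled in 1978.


eta = mdot * dP / (rho * P_pump)
eta = 43.118 * 1213.9 / (1048.4 * 77.742)
eta = 0.64218


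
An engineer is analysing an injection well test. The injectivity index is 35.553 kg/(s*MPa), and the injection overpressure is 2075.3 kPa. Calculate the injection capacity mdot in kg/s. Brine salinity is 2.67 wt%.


mdot = II * dP / 1000
mdot = 35.553 * 2075.3 / 1000
mdot = 73.783 kg/s


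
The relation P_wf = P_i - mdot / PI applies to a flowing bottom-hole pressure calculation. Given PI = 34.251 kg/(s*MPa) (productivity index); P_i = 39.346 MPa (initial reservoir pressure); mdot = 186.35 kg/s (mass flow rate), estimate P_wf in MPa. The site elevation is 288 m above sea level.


P_wf = P_i - mdot / PI
P_wf = 39.346 - 186.35 / 34.251
P_wf = 33.905 MPa


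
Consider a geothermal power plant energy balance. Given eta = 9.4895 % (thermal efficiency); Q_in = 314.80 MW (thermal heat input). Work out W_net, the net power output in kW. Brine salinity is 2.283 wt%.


W_net = eta / 100 * Q_in
W_net = 9.4895 / 100 * 314.80
W_net = 29.87295 MW
Convert: 29.87295 MW * 1000.0 = 29873 kW
W_net = 29873 kW


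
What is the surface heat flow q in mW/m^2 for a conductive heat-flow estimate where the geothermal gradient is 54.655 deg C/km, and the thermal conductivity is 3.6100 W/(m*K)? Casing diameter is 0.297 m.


q = k * grad / 1000
q = 3.6100 * 54.655 / 1000
q = 0.1973045 W/m^2
Convert: 0.1973045 W/m^2 * 1000.0 = 197.30 mW/m^2
q = 197.30 mW/m^2


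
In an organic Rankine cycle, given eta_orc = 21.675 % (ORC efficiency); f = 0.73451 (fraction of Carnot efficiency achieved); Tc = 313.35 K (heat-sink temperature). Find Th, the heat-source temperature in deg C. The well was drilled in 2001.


Th = Tc / (1 - (eta_orc/100)/f)
Th = 313.35 / (1 - (21.675/100)/0.73451)
Th = 444.5278 K
Convert to deg C: 444.5278 - 273.15 = 171.38 deg C
Th = 171.38 deg C


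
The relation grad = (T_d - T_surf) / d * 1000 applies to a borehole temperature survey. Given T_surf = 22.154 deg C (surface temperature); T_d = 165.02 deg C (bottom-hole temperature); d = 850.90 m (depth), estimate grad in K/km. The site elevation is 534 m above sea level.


grad = (T_d - T_surf) / d * 1000
grad = (165.02 - 22.154) / 850.90 * 1000
grad = 167.8999 deg C/km
Convert: 167.8999 deg C/km * 1.0 = 167.90 K/km
grad = 167.90 K/km


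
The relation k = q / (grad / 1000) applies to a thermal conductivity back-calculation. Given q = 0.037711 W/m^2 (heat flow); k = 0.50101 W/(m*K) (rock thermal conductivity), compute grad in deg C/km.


grad = q / k * 1000
grad = 0.037711 / 0.50101 * 1000
grad = 75.270 deg C/km
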